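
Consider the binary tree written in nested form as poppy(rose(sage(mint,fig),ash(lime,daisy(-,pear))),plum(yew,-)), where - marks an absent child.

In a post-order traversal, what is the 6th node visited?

daisy

Post-order visits the left subtree, then the right subtree, then the node.
At poppy: go left to rose.
  At rose: go left to sage.
    At sage: go left to mint.
      mint is a leaf — visit mint.
    At sage: go right to fig.
      fig is a leaf — visit fig.
    Visit sage.
  At rose: go right to ash.
    At ash: go left to lime.
      lime is a leaf — visit lime.
    At ash: go right to daisy.
      At daisy: no left child.
      At daisy: go right to pear.
        pear is a leaf — visit pear.
      Visit daisy.
    Visit ash.
  Visit rose.
At poppy: go right to plum.
  At plum: go left to yew.
    yew is a leaf — visit yew.
  At plum: no right child.
  Visit plum.
Visit poppy.
Full post-order sequence: mint, fig, sage, lime, pear, daisy, ash, rose, yew, plum, poppy.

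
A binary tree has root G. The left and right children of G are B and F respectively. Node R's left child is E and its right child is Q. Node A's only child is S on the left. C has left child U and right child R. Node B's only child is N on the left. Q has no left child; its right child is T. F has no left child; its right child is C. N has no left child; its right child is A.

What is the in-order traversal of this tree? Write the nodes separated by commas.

N, S, A, B, G, F, U, C, E, R, Q, T

In-order visits the left subtree, then the node, then the right subtree.
At G: go left to B.
  At B: go left to N.
    At N: no left child.
    Visit N.
    At N: go right to A.
      At A: go left to S.
        S is a leaf — visit S.
      Visit A.
      At A: no right child.
  Visit B.
  At B: no right child.
Visit G.
At G: go right to F.
  At F: no left child.
  Visit F.
  At F: go right to C.
    At C: go left to U.
      U is a leaf — visit U.
    Visit C.
    At C: go right to R.
      At R: go left to E.
        E is a leaf — visit E.
      Visit R.
      At R: go right to Q.
        At Q: no left child.
        Visit Q.
        At Q: go right to T.
          T is a leaf — visit T.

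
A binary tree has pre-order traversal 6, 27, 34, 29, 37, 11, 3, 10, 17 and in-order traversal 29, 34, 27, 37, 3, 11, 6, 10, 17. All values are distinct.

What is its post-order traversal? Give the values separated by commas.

29, 34, 3, 11, 37, 27, 17, 10, 6

The first element of pre-order is the root; it splits in-order into left and right subtrees.
Root 6: left subtree has 6 nodes {29, 34, 27, 37, 3, 11}, right has 2 {10, 17}.
  Root 27: left subtree has 2 nodes {29, 34}, right has 3 {37, 3, 11}.
    Root 34: left subtree has 1 node {29}, right has 0 { }.
    Root 37: left subtree has 0 nodes { }, right has 2 {3, 11}.
      Root 11: left subtree has 1 node {3}, right has 0 { }.
  Root 10: left subtree has 0 nodes { }, right has 1 {17}.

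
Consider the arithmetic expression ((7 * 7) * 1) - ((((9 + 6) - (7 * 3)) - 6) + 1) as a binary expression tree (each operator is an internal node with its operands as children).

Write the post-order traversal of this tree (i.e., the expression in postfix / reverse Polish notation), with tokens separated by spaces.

Post-order on an expression tree gives postfix notation: for each operator, emit left operand, right operand, then the operator.

7 7 * 1 * 9 6 + 7 3 * - 6 - 1 + -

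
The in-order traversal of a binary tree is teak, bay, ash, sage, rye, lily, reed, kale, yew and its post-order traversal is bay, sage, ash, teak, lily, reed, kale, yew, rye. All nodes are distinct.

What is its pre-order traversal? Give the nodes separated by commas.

rye, teak, ash, bay, sage, yew, kale, reed, lily

The last element of post-order is the root; it splits in-order into left and right subtrees.
Root rye: left subtree has 4 nodes {teak, bay, ash, sage}, right has 4 {lily, reed, kale, yew}.
  Root teak: left subtree has 0 nodes { }, right has 3 {bay, ash, sage}.
    Root ash: left subtree has 1 node {bay}, right has 1 {sage}.
  Root yew: left subtree has 3 nodes {lily, reed, kale}, right has 0 { }.
    Root kale: left subtree has 2 nodes {lily, reed}, right has 0 { }.
      Root reed: left subtree has 1 node {lily}, right has 0 { }.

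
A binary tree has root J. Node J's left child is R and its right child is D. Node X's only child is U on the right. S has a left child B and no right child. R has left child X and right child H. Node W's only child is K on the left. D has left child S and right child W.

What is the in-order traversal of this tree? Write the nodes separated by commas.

X, U, R, H, J, B, S, D, K, W

In-order visits the left subtree, then the node, then the right subtree.
At J: go left to R.
  At R: go left to X.
    At X: no left child.
    Visit X.
    At X: go right to U.
      U is a leaf — visit U.
  Visit R.
  At R: go right to H.
    H is a leaf — visit H.
Visit J.
At J: go right to D.
  At D: go left to S.
    At S: go left to B.
      B is a leaf — visit B.
    Visit S.
    At S: no right child.
  Visit D.
  At D: go right to W.
    At W: go left to K.
      K is a leaf — visit K.
    Visit W.
    At W: no right child.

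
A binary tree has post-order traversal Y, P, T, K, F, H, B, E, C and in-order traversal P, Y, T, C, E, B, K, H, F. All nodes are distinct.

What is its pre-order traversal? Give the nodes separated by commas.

The last element of post-order is the root; it splits in-order into left and right subtrees.
Root C: left subtree has 3 nodes {P, Y, T}, right has 5 {E, B, K, H, F}.
  Root T: left subtree has 2 nodes {P, Y}, right has 0 { }.
    Root P: left subtree has 0 nodes { }, right has 1 {Y}.
  Root E: left subtree has 0 nodes { }, right has 4 {B, K, H, F}.
    Root B: left subtree has 0 nodes { }, right has 3 {K, H, F}.
      Root H: left subtree has 1 node {K}, right has 1 {F}.

C, T, P, Y, E, B, H, K, F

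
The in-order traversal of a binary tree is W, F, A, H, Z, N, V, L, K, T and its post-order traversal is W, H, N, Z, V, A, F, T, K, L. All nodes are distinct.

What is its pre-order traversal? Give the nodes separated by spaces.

L F W A V Z H N K T

The last element of post-order is the root; it splits in-order into left and right subtrees.
Root L: left subtree has 7 nodes {W, F, A, H, Z, N, V}, right has 2 {K, T}.
  Root F: left subtree has 1 node {W}, right has 5 {A, H, Z, N, V}.
    Root A: left subtree has 0 nodes { }, right has 4 {H, Z, N, V}.
      Root V: left subtree has 3 nodes {H, Z, N}, right has 0 { }.
        Root Z: left subtree has 1 node {H}, right has 1 {N}.
  Root K: left subtree has 0 nodes { }, right has 1 {T}.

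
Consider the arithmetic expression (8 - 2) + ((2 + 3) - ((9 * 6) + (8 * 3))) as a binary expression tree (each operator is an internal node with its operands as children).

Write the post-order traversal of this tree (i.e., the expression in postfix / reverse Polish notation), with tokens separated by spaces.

Post-order on an expression tree gives postfix notation: for each operator, emit left operand, right operand, then the operator.

8 2 - 2 3 + 9 6 * 8 3 * + - +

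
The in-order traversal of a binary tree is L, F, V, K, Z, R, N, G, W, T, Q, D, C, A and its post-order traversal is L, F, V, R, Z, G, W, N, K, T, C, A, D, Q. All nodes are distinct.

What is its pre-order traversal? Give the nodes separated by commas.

The last element of post-order is the root; it splits in-order into left and right subtrees.
Root Q: left subtree has 10 nodes {L, F, V, K, Z, R, N, G, W, T}, right has 3 {D, C, A}.
  Root T: left subtree has 9 nodes {L, F, V, K, Z, R, N, G, W}, right has 0 { }.
    Root K: left subtree has 3 nodes {L, F, V}, right has 5 {Z, R, N, G, W}.
      Root V: left subtree has 2 nodes {L, F}, right has 0 { }.
        Root F: left subtree has 1 node {L}, right has 0 { }.
      Root N: left subtree has 2 nodes {Z, R}, right has 2 {G, W}.
        Root Z: left subtree has 0 nodes { }, right has 1 {R}.
        Root W: left subtree has 1 node {G}, right has 0 { }.
  Root D: left subtree has 0 nodes { }, right has 2 {C, A}.
    Root A: left subtree has 1 node {C}, right has 0 { }.

Q, T, K, V, F, L, N, Z, R, W, G, D, A, C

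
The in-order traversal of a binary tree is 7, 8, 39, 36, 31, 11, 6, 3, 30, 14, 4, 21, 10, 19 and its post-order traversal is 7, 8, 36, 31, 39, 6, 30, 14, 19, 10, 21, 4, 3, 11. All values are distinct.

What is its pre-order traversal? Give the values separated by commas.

The last element of post-order is the root; it splits in-order into left and right subtrees.
Root 11: left subtree has 5 nodes {7, 8, 39, 36, 31}, right has 8 {6, 3, 30, 14, 4, 21, 10, 19}.
  Root 39: left subtree has 2 nodes {7, 8}, right has 2 {36, 31}.
    Root 8: left subtree has 1 node {7}, right has 0 { }.
    Root 31: left subtree has 1 node {36}, right has 0 { }.
  Root 3: left subtree has 1 node {6}, right has 6 {30, 14, 4, 21, 10, 19}.
    Root 4: left subtree has 2 nodes {30, 14}, right has 3 {21, 10, 19}.
      Root 14: left subtree has 1 node {30}, right has 0 { }.
      Root 21: left subtree has 0 nodes { }, right has 2 {10, 19}.
        Root 10: left subtree has 0 nodes { }, right has 1 {19}.

11, 39, 8, 7, 31, 36, 3, 6, 4, 14, 30, 21, 10, 19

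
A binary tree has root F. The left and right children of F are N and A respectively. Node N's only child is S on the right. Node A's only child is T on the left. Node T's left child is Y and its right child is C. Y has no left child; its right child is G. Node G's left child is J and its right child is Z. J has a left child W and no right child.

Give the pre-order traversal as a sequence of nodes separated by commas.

F, N, S, A, T, Y, G, J, W, Z, C

Pre-order visits the node, then its left subtree, then its right subtree.
Visit F.
At F: go left to N.
  Visit N.
  At N: no left child.
  At N: go right to S.
    S is a leaf — visit S.
At F: go right to A.
  Visit A.
  At A: go left to T.
    Visit T.
    At T: go left to Y.
      Visit Y.
      At Y: no left child.
      At Y: go right to G.
        Visit G.
        At G: go left to J.
          Visit J.
          At J: go left to W.
            W is a leaf — visit W.
          At J: no right child.
        At G: go right to Z.
          Z is a leaf — visit Z.
    At T: go right to C.
      C is a leaf — visit C.
  At A: no right child.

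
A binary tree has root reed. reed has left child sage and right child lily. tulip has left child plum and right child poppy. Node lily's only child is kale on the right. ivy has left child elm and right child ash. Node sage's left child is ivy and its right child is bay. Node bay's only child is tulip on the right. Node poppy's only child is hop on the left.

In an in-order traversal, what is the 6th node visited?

In-order visits the left subtree, then the node, then the right subtree.
At reed: go left to sage.
  At sage: go left to ivy.
    At ivy: go left to elm.
      elm is a leaf — visit elm.
    Visit ivy.
    At ivy: go right to ash.
      ash is a leaf — visit ash.
  Visit sage.
  At sage: go right to bay.
    At bay: no left child.
    Visit bay.
    At bay: go right to tulip.
      At tulip: go left to plum.
        plum is a leaf — visit plum.
      Visit tulip.
      At tulip: go right to poppy.
        At poppy: go left to hop.
          hop is a leaf — visit hop.
        Visit poppy.
        At poppy: no right child.
Visit reed.
At reed: go right to lily.
  At lily: no left child.
  Visit lily.
  At lily: go right to kale.
    kale is a leaf — visit kale.
Full in-order sequence: elm, ivy, ash, sage, bay, plum, tulip, hop, poppy, reed, lily, kale.

plum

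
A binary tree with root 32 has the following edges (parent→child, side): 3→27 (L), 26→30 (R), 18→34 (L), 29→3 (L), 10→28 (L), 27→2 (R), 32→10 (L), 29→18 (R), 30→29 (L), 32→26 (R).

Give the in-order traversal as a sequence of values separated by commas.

28, 10, 32, 26, 27, 2, 3, 29, 34, 18, 30

In-order visits the left subtree, then the node, then the right subtree.
At 32: go left to 10.
  At 10: go left to 28.
    28 is a leaf — visit 28.
  Visit 10.
  At 10: no right child.
Visit 32.
At 32: go right to 26.
  At 26: no left child.
  Visit 26.
  At 26: go right to 30.
    At 30: go left to 29.
      At 29: go left to 3.
        At 3: go left to 27.
          At 27: no left child.
          Visit 27.
          At 27: go right to 2.
            2 is a leaf — visit 2.
        Visit 3.
        At 3: no right child.
      Visit 29.
      At 29: go right to 18.
        At 18: go left to 34.
          34 is a leaf — visit 34.
        Visit 18.
        At 18: no right child.
    Visit 30.
    At 30: no right child.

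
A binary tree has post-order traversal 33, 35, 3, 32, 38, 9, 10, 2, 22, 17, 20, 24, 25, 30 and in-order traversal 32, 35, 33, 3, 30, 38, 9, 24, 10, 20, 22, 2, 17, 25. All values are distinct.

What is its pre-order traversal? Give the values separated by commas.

The last element of post-order is the root; it splits in-order into left and right subtrees.
Root 30: left subtree has 4 nodes {32, 35, 33, 3}, right has 9 {38, 9, 24, 10, 20, 22, 2, 17, 25}.
  Root 32: left subtree has 0 nodes { }, right has 3 {35, 33, 3}.
    Root 3: left subtree has 2 nodes {35, 33}, right has 0 { }.
      Root 35: left subtree has 0 nodes { }, right has 1 {33}.
  Root 25: left subtree has 8 nodes {38, 9, 24, 10, 20, 22, 2, 17}, right has 0 { }.
    Root 24: left subtree has 2 nodes {38, 9}, right has 5 {10, 20, 22, 2, 17}.
      Root 9: left subtree has 1 node {38}, right has 0 { }.
      Root 20: left subtree has 1 node {10}, right has 3 {22, 2, 17}.
        Root 17: left subtree has 2 nodes {22, 2}, right has 0 { }.
          Root 22: left subtree has 0 nodes { }, right has 1 {2}.

30, 32, 3, 35, 33, 25, 24, 9, 38, 20, 10, 17, 22, 2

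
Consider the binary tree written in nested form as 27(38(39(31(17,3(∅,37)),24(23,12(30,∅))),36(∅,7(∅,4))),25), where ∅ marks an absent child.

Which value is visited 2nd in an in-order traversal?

31

In-order visits the left subtree, then the node, then the right subtree.
At 27: go left to 38.
  At 38: go left to 39.
    At 39: go left to 31.
      At 31: go left to 17.
        17 is a leaf — visit 17.
      Visit 31.
      At 31: go right to 3.
        At 3: no left child.
        Visit 3.
        At 3: go right to 37.
          37 is a leaf — visit 37.
    Visit 39.
    At 39: go right to 24.
      At 24: go left to 23.
        23 is a leaf — visit 23.
      Visit 24.
      At 24: go right to 12.
        At 12: go left to 30.
          30 is a leaf — visit 30.
        Visit 12.
        At 12: no right child.
  Visit 38.
  At 38: go right to 36.
    At 36: no left child.
    Visit 36.
    At 36: go right to 7.
      At 7: no left child.
      Visit 7.
      At 7: go right to 4.
        4 is a leaf — visit 4.
Visit 27.
At 27: go right to 25.
  25 is a leaf — visit 25.
Full in-order sequence: 17, 31, 3, 37, 39, 23, 24, 30, 12, 38, 36, 7, 4, 27, 25.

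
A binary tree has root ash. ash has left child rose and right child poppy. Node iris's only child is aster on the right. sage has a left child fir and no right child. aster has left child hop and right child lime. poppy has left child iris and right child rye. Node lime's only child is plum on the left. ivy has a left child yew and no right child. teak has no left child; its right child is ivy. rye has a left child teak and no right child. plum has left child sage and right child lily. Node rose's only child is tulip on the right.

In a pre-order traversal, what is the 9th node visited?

Pre-order visits the node, then its left subtree, then its right subtree.
Visit ash.
At ash: go left to rose.
  Visit rose.
  At rose: no left child.
  At rose: go right to tulip.
    tulip is a leaf — visit tulip.
At ash: go right to poppy.
  Visit poppy.
  At poppy: go left to iris.
    Visit iris.
    At iris: no left child.
    At iris: go right to aster.
      Visit aster.
      At aster: go left to hop.
        hop is a leaf — visit hop.
      At aster: go right to lime.
        Visit lime.
        At lime: go left to plum.
          Visit plum.
          At plum: go left to sage.
            Visit sage.
            At sage: go left to fir.
              fir is a leaf — visit fir.
            At sage: no right child.
          At plum: go right to lily.
            lily is a leaf — visit lily.
        At lime: no right child.
  At poppy: go right to rye.
    Visit rye.
    At rye: go left to teak.
      Visit teak.
      At teak: no left child.
      At teak: go right to ivy.
        Visit ivy.
        At ivy: go left to yew.
          yew is a leaf — visit yew.
        At ivy: no right child.
    At rye: no right child.
Full pre-order sequence: ash, rose, tulip, poppy, iris, aster, hop, lime, plum, sage, fir, lily, rye, teak, ivy, yew.

plum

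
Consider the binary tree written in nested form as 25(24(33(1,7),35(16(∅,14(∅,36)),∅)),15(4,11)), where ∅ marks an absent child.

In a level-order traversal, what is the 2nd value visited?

24

Level-order visits nodes level by level from the root, left to right within each level.
Level 0: 25
Level 1: 24, 15
Level 2: 33, 35, 4, 11
Level 3: 1, 7, 16
Level 4: 14
Level 5: 36
Full level-order sequence: 25, 24, 15, 33, 35, 4, 11, 1, 7, 16, 14, 36.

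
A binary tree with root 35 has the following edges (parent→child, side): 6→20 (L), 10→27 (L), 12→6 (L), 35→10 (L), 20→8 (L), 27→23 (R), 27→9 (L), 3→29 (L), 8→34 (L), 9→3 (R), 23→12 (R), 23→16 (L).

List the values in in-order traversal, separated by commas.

9, 29, 3, 27, 16, 23, 34, 8, 20, 6, 12, 10, 35

In-order visits the left subtree, then the node, then the right subtree.
At 35: go left to 10.
  At 10: go left to 27.
    At 27: go left to 9.
      At 9: no left child.
      Visit 9.
      At 9: go right to 3.
        At 3: go left to 29.
          29 is a leaf — visit 29.
        Visit 3.
        At 3: no right child.
    Visit 27.
    At 27: go right to 23.
      At 23: go left to 16.
        16 is a leaf — visit 16.
      Visit 23.
      At 23: go right to 12.
        At 12: go left to 6.
          At 6: go left to 20.
            At 20: go left to 8.
              At 8: go left to 34.
                34 is a leaf — visit 34.
              Visit 8.
              At 8: no right child.
            Visit 20.
            At 20: no right child.
          Visit 6.
          At 6: no right child.
        Visit 12.
        At 12: no right child.
  Visit 10.
  At 10: no right child.
Visit 35.
At 35: no right child.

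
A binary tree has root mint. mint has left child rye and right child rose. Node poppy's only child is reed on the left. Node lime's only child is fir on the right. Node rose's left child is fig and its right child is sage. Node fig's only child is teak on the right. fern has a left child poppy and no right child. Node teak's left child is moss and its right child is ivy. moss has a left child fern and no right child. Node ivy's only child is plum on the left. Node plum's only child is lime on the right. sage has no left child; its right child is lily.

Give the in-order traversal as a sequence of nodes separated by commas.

rye, mint, fig, reed, poppy, fern, moss, teak, plum, lime, fir, ivy, rose, sage, lily

In-order visits the left subtree, then the node, then the right subtree.
At mint: go left to rye.
  rye is a leaf — visit rye.
Visit mint.
At mint: go right to rose.
  At rose: go left to fig.
    At fig: no left child.
    Visit fig.
    At fig: go right to teak.
      At teak: go left to moss.
        At moss: go left to fern.
          At fern: go left to poppy.
            At poppy: go left to reed.
              reed is a leaf — visit reed.
            Visit poppy.
            At poppy: no right child.
          Visit fern.
          At fern: no right child.
        Visit moss.
        At moss: no right child.
      Visit teak.
      At teak: go right to ivy.
        At ivy: go left to plum.
          At plum: no left child.
          Visit plum.
          At plum: go right to lime.
            At lime: no left child.
            Visit lime.
            At lime: go right to fir.
              fir is a leaf — visit fir.
        Visit ivy.
        At ivy: no right child.
  Visit rose.
  At rose: go right to sage.
    At sage: no left child.
    Visit sage.
    At sage: go right to lily.
      lily is a leaf — visit lily.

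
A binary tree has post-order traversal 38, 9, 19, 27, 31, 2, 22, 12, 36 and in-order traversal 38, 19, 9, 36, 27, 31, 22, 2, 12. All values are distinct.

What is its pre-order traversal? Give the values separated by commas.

36, 19, 38, 9, 12, 22, 31, 27, 2

The last element of post-order is the root; it splits in-order into left and right subtrees.
Root 36: left subtree has 3 nodes {38, 19, 9}, right has 5 {27, 31, 22, 2, 12}.
  Root 19: left subtree has 1 node {38}, right has 1 {9}.
  Root 12: left subtree has 4 nodes {27, 31, 22, 2}, right has 0 { }.
    Root 22: left subtree has 2 nodes {27, 31}, right has 1 {2}.
      Root 31: left subtree has 1 node {27}, right has 0 { }.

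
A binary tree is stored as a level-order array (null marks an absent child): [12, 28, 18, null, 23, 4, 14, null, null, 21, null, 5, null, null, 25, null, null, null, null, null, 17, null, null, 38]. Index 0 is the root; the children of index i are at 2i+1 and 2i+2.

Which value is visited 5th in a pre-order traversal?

Pre-order visits the node, then its left subtree, then its right subtree.
Visit 12.
At 12: go left to 28.
  Visit 28.
  At 28: no left child.
  At 28: go right to 23.
    Visit 23.
    At 23: go left to 21.
      Visit 21.
      At 21: no left child.
      At 21: go right to 17.
        17 is a leaf — visit 17.
    At 23: no right child.
At 12: go right to 18.
  Visit 18.
  At 18: go left to 4.
    Visit 4.
    At 4: go left to 5.
      Visit 5.
      At 5: go left to 38.
        38 is a leaf — visit 38.
      At 5: no right child.
    At 4: no right child.
  At 18: go right to 14.
    Visit 14.
    At 14: no left child.
    At 14: go right to 25.
      25 is a leaf — visit 25.
Full pre-order sequence: 12, 28, 23, 21, 17, 18, 4, 5, 38, 14, 25.

17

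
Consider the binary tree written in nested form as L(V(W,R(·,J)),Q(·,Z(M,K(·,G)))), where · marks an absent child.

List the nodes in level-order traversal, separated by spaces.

Level-order visits nodes level by level from the root, left to right within each level.
Level 0: L
Level 1: V, Q
Level 2: W, R, Z
Level 3: J, M, K
Level 4: G

L V Q W R Z J M K G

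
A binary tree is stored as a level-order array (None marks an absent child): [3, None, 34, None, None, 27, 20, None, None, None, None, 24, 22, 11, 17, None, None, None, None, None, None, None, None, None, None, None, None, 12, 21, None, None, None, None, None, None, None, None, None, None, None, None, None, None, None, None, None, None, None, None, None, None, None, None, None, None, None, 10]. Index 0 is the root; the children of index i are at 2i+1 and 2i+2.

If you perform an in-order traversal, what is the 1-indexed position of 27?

3

In-order visits the left subtree, then the node, then the right subtree.
At 3: no left child.
Visit 3.
At 3: go right to 34.
  At 34: go left to 27.
    At 27: go left to 24.
      24 is a leaf — visit 24.
    Visit 27.
    At 27: go right to 22.
      22 is a leaf — visit 22.
  Visit 34.
  At 34: go right to 20.
    At 20: go left to 11.
      At 11: go left to 12.
        At 12: no left child.
        Visit 12.
        At 12: go right to 10.
          10 is a leaf — visit 10.
      Visit 11.
      At 11: go right to 21.
        21 is a leaf — visit 21.
    Visit 20.
    At 20: go right to 17.
      17 is a leaf — visit 17.
Full in-order sequence: 3, 24, 27, 22, 34, 12, 10, 11, 21, 20, 17.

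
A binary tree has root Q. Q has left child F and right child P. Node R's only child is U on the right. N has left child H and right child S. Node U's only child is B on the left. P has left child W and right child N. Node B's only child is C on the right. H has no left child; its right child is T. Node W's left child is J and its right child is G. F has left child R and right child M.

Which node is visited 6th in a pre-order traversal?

C

Pre-order visits the node, then its left subtree, then its right subtree.
Visit Q.
At Q: go left to F.
  Visit F.
  At F: go left to R.
    Visit R.
    At R: no left child.
    At R: go right to U.
      Visit U.
      At U: go left to B.
        Visit B.
        At B: no left child.
        At B: go right to C.
          C is a leaf — visit C.
      At U: no right child.
  At F: go right to M.
    M is a leaf — visit M.
At Q: go right to P.
  Visit P.
  At P: go left to W.
    Visit W.
    At W: go left to J.
      J is a leaf — visit J.
    At W: go right to G.
      G is a leaf — visit G.
  At P: go right to N.
    Visit N.
    At N: go left to H.
      Visit H.
      At H: no left child.
      At H: go right to T.
        T is a leaf — visit T.
    At N: go right to S.
      S is a leaf — visit S.
Full pre-order sequence: Q, F, R, U, B, C, M, P, W, J, G, N, H, T, S.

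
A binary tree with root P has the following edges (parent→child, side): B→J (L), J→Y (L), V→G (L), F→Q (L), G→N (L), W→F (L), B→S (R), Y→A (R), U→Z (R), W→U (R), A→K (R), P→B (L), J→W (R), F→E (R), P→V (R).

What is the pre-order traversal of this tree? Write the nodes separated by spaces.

P B J Y A K W F Q E U Z S V G N

Pre-order visits the node, then its left subtree, then its right subtree.
Visit P.
At P: go left to B.
  Visit B.
  At B: go left to J.
    Visit J.
    At J: go left to Y.
      Visit Y.
      At Y: no left child.
      At Y: go right to A.
        Visit A.
        At A: no left child.
        At A: go right to K.
          K is a leaf — visit K.
    At J: go right to W.
      Visit W.
      At W: go left to F.
        Visit F.
        At F: go left to Q.
          Q is a leaf — visit Q.
        At F: go right to E.
          E is a leaf — visit E.
      At W: go right to U.
        Visit U.
        At U: no left child.
        At U: go right to Z.
          Z is a leaf — visit Z.
  At B: go right to S.
    S is a leaf — visit S.
At P: go right to V.
  Visit V.
  At V: go left to G.
    Visit G.
    At G: go left to N.
      N is a leaf — visit N.
    At G: no right child.
  At V: no right child.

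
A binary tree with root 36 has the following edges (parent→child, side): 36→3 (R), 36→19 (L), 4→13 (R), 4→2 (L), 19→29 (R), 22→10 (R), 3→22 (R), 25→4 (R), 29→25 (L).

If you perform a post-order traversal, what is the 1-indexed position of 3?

Post-order visits the left subtree, then the right subtree, then the node.
At 36: go left to 19.
  At 19: no left child.
  At 19: go right to 29.
    At 29: go left to 25.
      At 25: no left child.
      At 25: go right to 4.
        At 4: go left to 2.
          2 is a leaf — visit 2.
        At 4: go right to 13.
          13 is a leaf — visit 13.
        Visit 4.
      Visit 25.
    At 29: no right child.
    Visit 29.
  Visit 19.
At 36: go right to 3.
  At 3: no left child.
  At 3: go right to 22.
    At 22: no left child.
    At 22: go right to 10.
      10 is a leaf — visit 10.
    Visit 22.
  Visit 3.
Visit 36.
Full post-order sequence: 2, 13, 4, 25, 29, 19, 10, 22, 3, 36.

9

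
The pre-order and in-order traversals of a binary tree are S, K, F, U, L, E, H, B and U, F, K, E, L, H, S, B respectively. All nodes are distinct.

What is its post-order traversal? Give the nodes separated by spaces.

The first element of pre-order is the root; it splits in-order into left and right subtrees.
Root S: left subtree has 6 nodes {U, F, K, E, L, H}, right has 1 {B}.
  Root K: left subtree has 2 nodes {U, F}, right has 3 {E, L, H}.
    Root F: left subtree has 1 node {U}, right has 0 { }.
    Root L: left subtree has 1 node {E}, right has 1 {H}.

U F E H L K B S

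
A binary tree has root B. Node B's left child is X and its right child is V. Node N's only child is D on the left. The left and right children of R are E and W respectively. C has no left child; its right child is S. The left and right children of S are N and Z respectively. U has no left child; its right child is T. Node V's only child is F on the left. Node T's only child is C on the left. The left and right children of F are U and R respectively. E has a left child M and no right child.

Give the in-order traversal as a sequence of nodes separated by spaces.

In-order visits the left subtree, then the node, then the right subtree.
At B: go left to X.
  X is a leaf — visit X.
Visit B.
At B: go right to V.
  At V: go left to F.
    At F: go left to U.
      At U: no left child.
      Visit U.
      At U: go right to T.
        At T: go left to C.
          At C: no left child.
          Visit C.
          At C: go right to S.
            At S: go left to N.
              At N: go left to D.
                D is a leaf — visit D.
              Visit N.
              At N: no right child.
            Visit S.
            At S: go right to Z.
              Z is a leaf — visit Z.
        Visit T.
        At T: no right child.
    Visit F.
    At F: go right to R.
      At R: go left to E.
        At E: go left to M.
          M is a leaf — visit M.
        Visit E.
        At E: no right child.
      Visit R.
      At R: go right to W.
        W is a leaf — visit W.
  Visit V.
  At V: no right child.

X B U C D N S Z T F M E R W V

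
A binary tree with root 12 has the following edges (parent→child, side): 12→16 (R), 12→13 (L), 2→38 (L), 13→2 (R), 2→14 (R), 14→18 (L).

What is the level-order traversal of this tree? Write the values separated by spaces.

Level-order visits nodes level by level from the root, left to right within each level.
Level 0: 12
Level 1: 13, 16
Level 2: 2
Level 3: 38, 14
Level 4: 18

12 13 16 2 38 14 18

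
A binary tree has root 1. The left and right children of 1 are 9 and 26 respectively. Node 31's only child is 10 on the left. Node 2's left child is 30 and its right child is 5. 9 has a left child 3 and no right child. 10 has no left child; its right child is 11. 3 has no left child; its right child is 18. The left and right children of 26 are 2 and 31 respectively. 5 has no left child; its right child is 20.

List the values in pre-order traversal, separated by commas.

1, 9, 3, 18, 26, 2, 30, 5, 20, 31, 10, 11

Pre-order visits the node, then its left subtree, then its right subtree.
Visit 1.
At 1: go left to 9.
  Visit 9.
  At 9: go left to 3.
    Visit 3.
    At 3: no left child.
    At 3: go right to 18.
      18 is a leaf — visit 18.
  At 9: no right child.
At 1: go right to 26.
  Visit 26.
  At 26: go left to 2.
    Visit 2.
    At 2: go left to 30.
      30 is a leaf — visit 30.
    At 2: go right to 5.
      Visit 5.
      At 5: no left child.
      At 5: go right to 20.
        20 is a leaf — visit 20.
  At 26: go right to 31.
    Visit 31.
    At 31: go left to 10.
      Visit 10.
      At 10: no left child.
      At 10: go right to 11.
        11 is a leaf — visit 11.
    At 31: no right child.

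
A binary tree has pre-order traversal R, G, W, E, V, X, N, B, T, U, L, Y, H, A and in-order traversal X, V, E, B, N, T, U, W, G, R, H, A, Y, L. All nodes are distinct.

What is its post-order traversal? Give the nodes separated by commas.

The first element of pre-order is the root; it splits in-order into left and right subtrees.
Root R: left subtree has 9 nodes {X, V, E, B, N, T, U, W, G}, right has 4 {H, A, Y, L}.
  Root G: left subtree has 8 nodes {X, V, E, B, N, T, U, W}, right has 0 { }.
    Root W: left subtree has 7 nodes {X, V, E, B, N, T, U}, right has 0 { }.
      Root E: left subtree has 2 nodes {X, V}, right has 4 {B, N, T, U}.
        Root V: left subtree has 1 node {X}, right has 0 { }.
        Root N: left subtree has 1 node {B}, right has 2 {T, U}.
          Root T: left subtree has 0 nodes { }, right has 1 {U}.
  Root L: left subtree has 3 nodes {H, A, Y}, right has 0 { }.
    Root Y: left subtree has 2 nodes {H, A}, right has 0 { }.
      Root H: left subtree has 0 nodes { }, right has 1 {A}.

X, V, B, U, T, N, E, W, G, A, H, Y, L, R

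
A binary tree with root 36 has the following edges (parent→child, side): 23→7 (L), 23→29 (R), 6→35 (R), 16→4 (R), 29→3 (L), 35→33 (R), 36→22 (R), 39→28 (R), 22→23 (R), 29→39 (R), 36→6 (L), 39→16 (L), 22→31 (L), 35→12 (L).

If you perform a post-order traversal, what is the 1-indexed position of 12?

Post-order visits the left subtree, then the right subtree, then the node.
At 36: go left to 6.
  At 6: no left child.
  At 6: go right to 35.
    At 35: go left to 12.
      12 is a leaf — visit 12.
    At 35: go right to 33.
      33 is a leaf — visit 33.
    Visit 35.
  Visit 6.
At 36: go right to 22.
  At 22: go left to 31.
    31 is a leaf — visit 31.
  At 22: go right to 23.
    At 23: go left to 7.
      7 is a leaf — visit 7.
    At 23: go right to 29.
      At 29: go left to 3.
        3 is a leaf — visit 3.
      At 29: go right to 39.
        At 39: go left to 16.
          At 16: no left child.
          At 16: go right to 4.
            4 is a leaf — visit 4.
          Visit 16.
        At 39: go right to 28.
          28 is a leaf — visit 28.
        Visit 39.
      Visit 29.
    Visit 23.
  Visit 22.
Visit 36.
Full post-order sequence: 12, 33, 35, 6, 31, 7, 3, 4, 16, 28, 39, 29, 23, 22, 36.

1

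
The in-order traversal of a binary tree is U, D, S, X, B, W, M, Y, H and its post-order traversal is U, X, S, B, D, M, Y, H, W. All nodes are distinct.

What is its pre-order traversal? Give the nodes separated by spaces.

W D U B S X H Y M

The last element of post-order is the root; it splits in-order into left and right subtrees.
Root W: left subtree has 5 nodes {U, D, S, X, B}, right has 3 {M, Y, H}.
  Root D: left subtree has 1 node {U}, right has 3 {S, X, B}.
    Root B: left subtree has 2 nodes {S, X}, right has 0 { }.
      Root S: left subtree has 0 nodes { }, right has 1 {X}.
  Root H: left subtree has 2 nodes {M, Y}, right has 0 { }.
    Root Y: left subtree has 1 node {M}, right has 0 { }.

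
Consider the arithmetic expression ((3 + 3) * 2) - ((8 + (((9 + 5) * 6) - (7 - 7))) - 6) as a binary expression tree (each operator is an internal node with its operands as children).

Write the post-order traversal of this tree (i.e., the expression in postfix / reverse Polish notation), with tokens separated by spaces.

Post-order on an expression tree gives postfix notation: for each operator, emit left operand, right operand, then the operator.

3 3 + 2 * 8 9 5 + 6 * 7 7 - - + 6 - -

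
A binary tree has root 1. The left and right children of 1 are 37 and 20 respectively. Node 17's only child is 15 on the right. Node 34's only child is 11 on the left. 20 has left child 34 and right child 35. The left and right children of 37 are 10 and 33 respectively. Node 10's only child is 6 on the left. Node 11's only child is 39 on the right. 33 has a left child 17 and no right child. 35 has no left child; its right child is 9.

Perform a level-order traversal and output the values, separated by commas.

Level-order visits nodes level by level from the root, left to right within each level.
Level 0: 1
Level 1: 37, 20
Level 2: 10, 33, 34, 35
Level 3: 6, 17, 11, 9
Level 4: 15, 39

1, 37, 20, 10, 33, 34, 35, 6, 17, 11, 9, 15, 39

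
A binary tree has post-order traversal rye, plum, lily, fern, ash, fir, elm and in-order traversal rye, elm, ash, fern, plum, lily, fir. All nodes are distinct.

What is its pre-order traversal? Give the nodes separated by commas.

The last element of post-order is the root; it splits in-order into left and right subtrees.
Root elm: left subtree has 1 node {rye}, right has 5 {ash, fern, plum, lily, fir}.
  Root fir: left subtree has 4 nodes {ash, fern, plum, lily}, right has 0 { }.
    Root ash: left subtree has 0 nodes { }, right has 3 {fern, plum, lily}.
      Root fern: left subtree has 0 nodes { }, right has 2 {plum, lily}.
        Root lily: left subtree has 1 node {plum}, right has 0 { }.

elm, rye, fir, ash, fern, lily, plum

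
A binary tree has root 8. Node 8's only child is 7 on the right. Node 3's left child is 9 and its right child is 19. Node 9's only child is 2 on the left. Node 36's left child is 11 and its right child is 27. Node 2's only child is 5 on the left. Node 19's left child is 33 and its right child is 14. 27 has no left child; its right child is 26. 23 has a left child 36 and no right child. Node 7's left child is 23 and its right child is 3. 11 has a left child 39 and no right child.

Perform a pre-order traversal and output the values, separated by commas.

8, 7, 23, 36, 11, 39, 27, 26, 3, 9, 2, 5, 19, 33, 14

Pre-order visits the node, then its left subtree, then its right subtree.
Visit 8.
At 8: no left child.
At 8: go right to 7.
  Visit 7.
  At 7: go left to 23.
    Visit 23.
    At 23: go left to 36.
      Visit 36.
      At 36: go left to 11.
        Visit 11.
        At 11: go left to 39.
          39 is a leaf — visit 39.
        At 11: no right child.
      At 36: go right to 27.
        Visit 27.
        At 27: no left child.
        At 27: go right to 26.
          26 is a leaf — visit 26.
    At 23: no right child.
  At 7: go right to 3.
    Visit 3.
    At 3: go left to 9.
      Visit 9.
      At 9: go left to 2.
        Visit 2.
        At 2: go left to 5.
          5 is a leaf — visit 5.
        At 2: no right child.
      At 9: no right child.
    At 3: go right to 19.
      Visit 19.
      At 19: go left to 33.
        33 is a leaf — visit 33.
      At 19: go right to 14.
        14 is a leaf — visit 14.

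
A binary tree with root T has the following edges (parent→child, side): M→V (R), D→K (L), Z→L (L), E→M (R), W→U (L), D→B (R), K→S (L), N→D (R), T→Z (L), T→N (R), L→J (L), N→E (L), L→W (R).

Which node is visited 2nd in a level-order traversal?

Level-order visits nodes level by level from the root, left to right within each level.
Level 0: T
Level 1: Z, N
Level 2: L, E, D
Level 3: J, W, M, K, B
Level 4: U, V, S
Full level-order sequence: T, Z, N, L, E, D, J, W, M, K, B, U, V, S.

Z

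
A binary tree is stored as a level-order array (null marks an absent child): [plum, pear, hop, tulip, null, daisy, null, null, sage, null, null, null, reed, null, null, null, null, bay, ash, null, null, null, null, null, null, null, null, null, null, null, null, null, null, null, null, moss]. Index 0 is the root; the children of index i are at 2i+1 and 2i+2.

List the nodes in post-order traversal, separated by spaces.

Post-order visits the left subtree, then the right subtree, then the node.
At plum: go left to pear.
  At pear: go left to tulip.
    At tulip: no left child.
    At tulip: go right to sage.
      At sage: go left to bay.
        At bay: go left to moss.
          moss is a leaf — visit moss.
        At bay: no right child.
        Visit bay.
      At sage: go right to ash.
        ash is a leaf — visit ash.
      Visit sage.
    Visit tulip.
  At pear: no right child.
  Visit pear.
At plum: go right to hop.
  At hop: go left to daisy.
    At daisy: no left child.
    At daisy: go right to reed.
      reed is a leaf — visit reed.
    Visit daisy.
  At hop: no right child.
  Visit hop.
Visit plum.

moss bay ash sage tulip pear reed daisy hop plum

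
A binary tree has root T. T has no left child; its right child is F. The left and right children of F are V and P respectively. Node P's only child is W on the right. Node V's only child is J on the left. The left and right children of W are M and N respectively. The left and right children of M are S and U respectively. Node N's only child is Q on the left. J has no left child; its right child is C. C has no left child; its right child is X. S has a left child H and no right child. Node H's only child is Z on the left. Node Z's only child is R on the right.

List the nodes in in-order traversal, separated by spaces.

T J C X V F P Z R H S M U W Q N

In-order visits the left subtree, then the node, then the right subtree.
At T: no left child.
Visit T.
At T: go right to F.
  At F: go left to V.
    At V: go left to J.
      At J: no left child.
      Visit J.
      At J: go right to C.
        At C: no left child.
        Visit C.
        At C: go right to X.
          X is a leaf — visit X.
    Visit V.
    At V: no right child.
  Visit F.
  At F: go right to P.
    At P: no left child.
    Visit P.
    At P: go right to W.
      At W: go left to M.
        At M: go left to S.
          At S: go left to H.
            At H: go left to Z.
              At Z: no left child.
              Visit Z.
              At Z: go right to R.
                R is a leaf — visit R.
            Visit H.
            At H: no right child.
          Visit S.
          At S: no right child.
        Visit M.
        At M: go right to U.
          U is a leaf — visit U.
      Visit W.
      At W: go right to N.
        At N: go left to Q.
          Q is a leaf — visit Q.
        Visit N.
        At N: no right child.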